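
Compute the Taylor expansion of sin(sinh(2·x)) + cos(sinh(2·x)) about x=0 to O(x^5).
-2·x^4 - 2·x^2 + 2·x + 1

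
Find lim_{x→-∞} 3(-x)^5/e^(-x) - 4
The quotient is an ∞/∞ indeterminate form as x → -∞.
Compare growth rates of the dominant terms (exponentials ≫ polynomials ≫ logarithms), or apply L'Hôpital's rule; the quotient → 0.
Adding the constant: 0 - 4 = -4. Limit = -4.

Final answer: -4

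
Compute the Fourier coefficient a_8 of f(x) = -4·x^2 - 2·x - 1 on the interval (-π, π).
a_8 = (1/π) ∫_{-π}^{π} f(x)·cos(8x) dx.
Evaluate the integral (use parity and integration by parts as needed): a_8 = -1/4.

Final answer: -1/4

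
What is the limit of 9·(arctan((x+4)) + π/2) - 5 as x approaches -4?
Direct substitution at x = -4 gives -5 + 9·π/2.

Final answer: -5 + 9·π/2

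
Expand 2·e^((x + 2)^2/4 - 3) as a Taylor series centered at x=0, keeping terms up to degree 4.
19·x^4·e^(-2)/48 + 5·x^3·e^(-2)/6 + 3·x^2·e^(-2)/2 + 2·x·e^(-2) + 2·e^(-2)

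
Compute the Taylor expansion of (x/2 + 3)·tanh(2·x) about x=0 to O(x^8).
-2176·x^7/105 + 32·x^6/15 + 64·x^5/5 - 4·x^4/3 - 8·x^3 + x^2 + 6·x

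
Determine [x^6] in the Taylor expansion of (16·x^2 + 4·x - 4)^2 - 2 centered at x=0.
Expand to order 6: (16·x^2 + 4·x - 4)^2 - 2 = 256·x^4 + 128·x^3 - 112·x^2 - 32·x + 14 + O(x^7).
The coefficient of x^6 is 0.

Final answer: 0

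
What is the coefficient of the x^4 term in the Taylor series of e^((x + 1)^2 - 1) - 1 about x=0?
Expand to order 4: e^((x + 1)^2 - 1) - 1 = 19·x^4/6 + 10·x^3/3 + 3·x^2 + 2·x + O(x^5).
The coefficient of x^4 is 19/6.

Final answer: 19/6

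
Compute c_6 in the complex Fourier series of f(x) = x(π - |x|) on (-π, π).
Compute the real Fourier coefficients first: a_6 = 0, b_6 = 0.
Then c_6 = (a_6 − i·b_6)/2 = 0.

Final answer: 0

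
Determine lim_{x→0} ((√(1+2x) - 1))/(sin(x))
Both numerator and denominator → 0 as x → 0; this is a 0/0 indeterminate form.
Expand each to leading order near x = 0: numerator ~ x, denominator ~ x.
The limit of the ratio is 1.

Final answer: 1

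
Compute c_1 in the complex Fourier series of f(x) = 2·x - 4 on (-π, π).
Compute the real Fourier coefficients first: a_1 = 0, b_1 = 4.
Then c_1 = (a_1 − i·b_1)/2 = -2·i.

Final answer: -2·i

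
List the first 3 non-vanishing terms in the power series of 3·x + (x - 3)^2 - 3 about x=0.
x^2 - 3·x + 6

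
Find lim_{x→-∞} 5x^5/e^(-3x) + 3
The quotient is an ∞/∞ indeterminate form as x → -∞.
Compare growth rates of the dominant terms (exponentials ≫ polynomials ≫ logarithms), or apply L'Hôpital's rule; the quotient → 0.
Adding the constant: 0 + 3 = 3. Limit = 3.

Final answer: 3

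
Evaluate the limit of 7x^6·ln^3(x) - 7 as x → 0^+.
The product is a 0·∞ indeterminate form at x → 0⁺.
Rewrite the product as 7·ln^3(x) / x^(-6) and apply L'Hôpital, or use the standard hierarchy x^(-6) ≫ |ln x|^3 as x → 0⁺.
The indeterminate product → 0, so the limit = -7.

Final answer: -7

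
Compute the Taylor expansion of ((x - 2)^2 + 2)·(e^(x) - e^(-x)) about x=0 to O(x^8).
2·x^7/105 - x^6/15 + 13·x^5/30 - 4·x^4/3 + 4·x^3 - 8·x^2 + 12·x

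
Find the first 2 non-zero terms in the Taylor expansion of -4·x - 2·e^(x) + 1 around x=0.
-6·x - 1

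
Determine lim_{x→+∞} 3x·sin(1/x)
As x → +∞: let u = 1/x → 0⁺; then 3·x·sin(1/x) = 3·1·sin(u)/u → 3·1·1 = 3.
Limit = 3.

Final answer: 3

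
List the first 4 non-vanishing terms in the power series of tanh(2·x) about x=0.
-2176·x^7/315 + 64·x^5/15 - 8·x^3/3 + 2·x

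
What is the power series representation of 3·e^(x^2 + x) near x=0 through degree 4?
25·x^4/8 + 7·x^3/2 + 9·x^2/2 + 3·x + 3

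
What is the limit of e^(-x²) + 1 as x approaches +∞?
Evaluate the dominant behaviour as x → +∞; each term tends to a finite value or vanishes.
Limit = 1.

Final answer: 1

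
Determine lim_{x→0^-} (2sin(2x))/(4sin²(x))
Both numerator and denominator → 0 as x → 0^-; this is a 0/0 indeterminate form.
Expand each to leading order near x = 0: numerator ~ 4·x, denominator ~ 4·x^2.
The limit of the ratio is -∞.

Final answer: -∞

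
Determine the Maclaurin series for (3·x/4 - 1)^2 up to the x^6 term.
9·x^2/16 - 3·x/2 + 1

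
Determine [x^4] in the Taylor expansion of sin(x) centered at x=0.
Expand to order 4: sin(x) = -x^3/6 + x + O(x^5).
The coefficient of x^4 is 0.

Final answer: 0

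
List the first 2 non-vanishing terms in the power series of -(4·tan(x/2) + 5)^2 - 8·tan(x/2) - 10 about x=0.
-24·x - 35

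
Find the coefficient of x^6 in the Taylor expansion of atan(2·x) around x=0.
Expand to order 6: atan(2·x) = 32·x^5/5 - 8·x^3/3 + 2·x + O(x^7).
The coefficient of x^6 is 0.

Final answer: 0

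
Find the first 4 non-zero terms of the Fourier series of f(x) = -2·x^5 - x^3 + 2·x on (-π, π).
(-464 - 4·π^4 + 78·π^2)·sin(x) + (-9·π^2 + 23/2 + 2·π^4)·sin(2·x) + (-4·π^4/3 - 16/81 + 62·π^2/27)·sin(3·x) + (-3·π^2/4 - 23/32 + π^4)·sin(4·x)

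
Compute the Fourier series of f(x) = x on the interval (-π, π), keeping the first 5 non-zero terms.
2·sin(x) - sin(2·x) + 2·sin(3·x)/3 - sin(4·x)/2 + 2·sin(5·x)/5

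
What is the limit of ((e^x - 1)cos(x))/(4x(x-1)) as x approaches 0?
Both numerator and denominator → 0 as x → 0; this is a 0/0 indeterminate form.
Expand each to leading order near x = 0: numerator ~ x, denominator ~ -4·x.
The limit of the ratio is -1/4.

Final answer: -1/4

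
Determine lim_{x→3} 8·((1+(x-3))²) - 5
Direct substitution at x = 3 gives 3.

Final answer: 3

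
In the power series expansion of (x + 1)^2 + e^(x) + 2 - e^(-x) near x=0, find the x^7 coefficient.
Expand to order 7: (x + 1)^2 + e^(x) + 2 - e^(-x) = x^7/2520 + x^5/60 + x^3/3 + x^2 + 4·x + 3 + O(x^8).
The coefficient of x^7 is 1/2520.

Final answer: 1/2520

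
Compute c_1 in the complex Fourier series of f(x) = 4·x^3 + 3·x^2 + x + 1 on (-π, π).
Compute the real Fourier coefficients first: a_1 = -12, b_1 = -46 + 8·π^2.
Then c_1 = (a_1 − i·b_1)/2 = -6 - 4·i·π^2 + 23·i.

Final answer: -6 - 4·i·π^2 + 23·i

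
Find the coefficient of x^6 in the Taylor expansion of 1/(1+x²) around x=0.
Expand to order 6: 1/(1+x²) = -x^6 + x^4 - x^2 + 1 + O(x^7).
The coefficient of x^6 is -1.

Final answer: -1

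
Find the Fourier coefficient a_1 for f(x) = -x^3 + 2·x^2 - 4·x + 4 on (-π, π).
a_1 = (1/π) ∫_{-π}^{π} f(x)·cos(1x) dx.
Evaluate the integral (use parity and integration by parts as needed): a_1 = -8.

Final answer: -8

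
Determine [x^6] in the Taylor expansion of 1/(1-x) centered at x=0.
Expand to order 6: 1/(1-x) = x^6 + x^5 + x^4 + x^3 + x^2 + x + 1 + O(x^7).
The coefficient of x^6 is 1.

Final answer: 1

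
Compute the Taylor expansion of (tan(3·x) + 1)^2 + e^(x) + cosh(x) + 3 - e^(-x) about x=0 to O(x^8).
118973·x^7/504 + 198289·x^6/720 + 3889·x^5/60 + 1297·x^4/24 + 55·x^3/3 + 19·x^2/2 + 8·x + 5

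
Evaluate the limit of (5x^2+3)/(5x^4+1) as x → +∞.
This is an ∞/∞ indeterminate form as x → +∞.
Divide numerator and denominator by x^4 and let the lower-order terms vanish; the numerator's degree 2 is below the denominator's degree 4, so the quotient → 0.
Limit = 0.

Final answer: 0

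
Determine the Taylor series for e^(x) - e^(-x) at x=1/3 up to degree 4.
(-1 + e^(2/3))·e^(-1/3) + (1 + e^(2/3))·e^(-1/3)·(x - 1/3) + (-1 + e^(2/3))·e^(-1/3)·(x - 1/3)^2/2 + (1 + e^(2/3))·e^(-1/3)·(x - 1/3)^3/6 + (-1 + e^(2/3))·e^(-1/3)·(x - 1/3)^4/24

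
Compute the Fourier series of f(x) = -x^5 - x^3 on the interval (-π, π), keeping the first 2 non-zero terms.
(-228 - 2·π^4 + 38·π^2)·sin(x) + (-4·π^2 + 6 + π^4)·sin(2·x)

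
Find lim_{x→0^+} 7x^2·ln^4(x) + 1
The product is a 0·∞ indeterminate form at x → 0⁺.
Rewrite the product as 7·ln^4(x) / x^(-2) and apply L'Hôpital, or use the standard hierarchy x^(-2) ≫ |ln x|^4 as x → 0⁺.
The indeterminate product → 0, so the limit = 1.

Final answer: 1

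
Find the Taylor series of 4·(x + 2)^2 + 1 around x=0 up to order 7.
4·x^2 + 16·x + 17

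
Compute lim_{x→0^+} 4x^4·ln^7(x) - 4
The product is a 0·∞ indeterminate form at x → 0⁺.
Rewrite the product as 4·ln^7(x) / x^(-4) and apply L'Hôpital, or use the standard hierarchy x^(-4) ≫ |ln x|^7 as x → 0⁺.
The indeterminate product → 0, so the limit = -4.

Final answer: -4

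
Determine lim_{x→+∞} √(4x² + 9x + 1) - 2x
As x → +∞: multiply by the conjugate to get (9x+1)/(√(4x²+9x+1)+2x); the denominator ~ 4x, so the limit is 9/4.
Limit = 9/4.

Final answer: 9/4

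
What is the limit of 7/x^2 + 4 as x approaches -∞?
Evaluate the dominant behaviour as x → -∞; each term tends to a finite value or vanishes.
Limit = 4.

Final answer: 4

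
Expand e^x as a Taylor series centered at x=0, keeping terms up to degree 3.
x^3/6 + x^2/2 + x + 1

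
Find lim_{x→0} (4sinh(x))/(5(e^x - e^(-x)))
Both numerator and denominator → 0 as x → 0; this is a 0/0 indeterminate form.
Expand each to leading order near x = 0: numerator ~ 4·x, denominator ~ 10·x.
The limit of the ratio is 2/5.

Final answer: 2/5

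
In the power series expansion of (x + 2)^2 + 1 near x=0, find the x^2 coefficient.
Expand to order 2: (x + 2)^2 + 1 = x^2 + 4·x + 5 + O(x^3).
The coefficient of x^2 is 1.

Final answer: 1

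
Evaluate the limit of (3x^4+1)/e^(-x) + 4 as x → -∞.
The quotient is an ∞/∞ indeterminate form as x → -∞.
Compare growth rates of the dominant terms (exponentials ≫ polynomials ≫ logarithms), or apply L'Hôpital's rule; the quotient → 0.
Adding the constant: 0 + 4 = 4. Limit = 4.

Final answer: 4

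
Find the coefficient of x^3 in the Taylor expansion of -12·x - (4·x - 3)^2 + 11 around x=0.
Expand to order 3: -12·x - (4·x - 3)^2 + 11 = -16·x^2 + 12·x + 2 + O(x^4).
The coefficient of x^3 is 0.

Final answer: 0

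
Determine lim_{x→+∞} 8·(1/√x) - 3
Evaluate the dominant behaviour as x → +∞; each term tends to a finite value or vanishes.
Limit = -3.

Final answer: -3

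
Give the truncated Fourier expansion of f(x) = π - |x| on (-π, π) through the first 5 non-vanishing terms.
4·cos(x)/π + 4·cos(3·x)/(9·π) + 4·cos(5·x)/(25·π) + 4·cos(7·x)/(49·π) + π/2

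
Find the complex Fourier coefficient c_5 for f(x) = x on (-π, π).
Compute the real Fourier coefficients first: a_5 = 0, b_5 = 2/5.
Then c_5 = (a_5 − i·b_5)/2 = -i/5.

Final answer: -i/5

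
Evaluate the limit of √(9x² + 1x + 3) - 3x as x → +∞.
As x → +∞: multiply by the conjugate to get (1x+3)/(√(9x²+1x+3)+3x); the denominator ~ 6x, so the limit is 1/6.
Limit = 1/6.

Final answer: 1/6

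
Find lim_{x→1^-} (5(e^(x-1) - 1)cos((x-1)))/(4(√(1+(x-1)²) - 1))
Both numerator and denominator → 0 as x → 1^-; this is a 0/0 indeterminate form.
Expand each to leading order near x = 1: numerator ~ 5·(x - 1), denominator ~ 2·(x - 1)^2.
The limit of the ratio is -∞.

Final answer: -∞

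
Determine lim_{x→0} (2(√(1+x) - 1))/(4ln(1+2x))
Both numerator and denominator → 0 as x → 0; this is a 0/0 indeterminate form.
Expand each to leading order near x = 0: numerator ~ x, denominator ~ 8·x.
The limit of the ratio is 1/8.

Final answer: 1/8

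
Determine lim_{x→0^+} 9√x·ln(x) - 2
The product is a 0·∞ indeterminate form at x → 0⁺.
Rewrite the product as 9·ln(x) / x^(-1/2) and apply L'Hôpital, or use the standard hierarchy x^(-1/2) ≫ |ln x| as x → 0⁺.
The indeterminate product → 0, so the limit = -2.

Final answer: -2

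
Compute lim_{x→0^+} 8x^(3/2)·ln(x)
This is a 0·∞ indeterminate form at x → 0⁺.
Rewrite the product as 8·ln(x) / x^(-3/2) and apply L'Hôpital, or use the standard hierarchy x^(-3/2) ≫ |ln x| as x → 0⁺.
The indeterminate product → 0, so the limit = 0.

Final answer: 0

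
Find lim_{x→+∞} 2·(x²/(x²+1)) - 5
Evaluate the dominant behaviour as x → +∞; each term tends to a finite value or vanishes.
Limit = -3.

Final answer: -3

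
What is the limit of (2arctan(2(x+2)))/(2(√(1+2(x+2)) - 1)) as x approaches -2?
Both numerator and denominator → 0 as x → -2; this is a 0/0 indeterminate form.
Expand each to leading order near x = -2: numerator ~ 4·(x + 2), denominator ~ 2·(x + 2).
The limit of the ratio is 2.

Final answer: 2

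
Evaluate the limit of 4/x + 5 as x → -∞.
Evaluate the dominant behaviour as x → -∞; each term tends to a finite value or vanishes.
Limit = 5.

Final answer: 5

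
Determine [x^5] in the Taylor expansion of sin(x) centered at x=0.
Expand to order 5: sin(x) = x^5/120 - x^3/6 + x + O(x^6).
The coefficient of x^5 is 1/120.

Final answer: 1/120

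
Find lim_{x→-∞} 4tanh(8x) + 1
Evaluate the dominant behaviour as x → -∞; each term tends to a finite value or vanishes.
Limit = -3.

Final answer: -3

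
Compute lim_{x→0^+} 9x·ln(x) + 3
The product is a 0·∞ indeterminate form at x → 0⁺.
Rewrite the product as 9·ln(x) / x^(-1) and apply L'Hôpital, or use the standard hierarchy x^(-1) ≫ |ln x| as x → 0⁺.
The indeterminate product → 0, so the limit = 3.

Final answer: 3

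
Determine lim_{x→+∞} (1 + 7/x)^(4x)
As x → +∞: write (1 + 7/x)^(4x) = ((1 + 7/x)^x)^4 → (e^7)^4 = e^28.
Limit = e^(28).

Final answer: e^(28)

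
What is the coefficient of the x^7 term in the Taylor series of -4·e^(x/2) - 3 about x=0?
Expand to order 7: -4·e^(x/2) - 3 = -x^7/161280 - x^6/11520 - x^5/960 - x^4/96 - x^3/12 - x^2/2 - 2·x - 7 + O(x^8).
The coefficient of x^7 is -1/161280.

Final answer: -1/161280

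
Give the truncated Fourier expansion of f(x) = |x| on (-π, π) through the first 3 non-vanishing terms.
-4·cos(x)/π - 4·cos(3·x)/(9·π) + π/2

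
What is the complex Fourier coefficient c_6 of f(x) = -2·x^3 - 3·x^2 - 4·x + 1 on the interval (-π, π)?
Compute the real Fourier coefficients first: a_6 = -1/3, b_6 = 11/9 + 2·π^2/3.
Then c_6 = (a_6 − i·b_6)/2 = -1/6 - i·π^2/3 - 11·i/18.

Final answer: -1/6 - i·π^2/3 - 11·i/18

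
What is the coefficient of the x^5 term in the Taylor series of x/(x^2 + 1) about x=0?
Expand to order 5: x/(x^2 + 1) = x^5 - x^3 + x + O(x^6).
The coefficient of x^5 is 1.

Final answer: 1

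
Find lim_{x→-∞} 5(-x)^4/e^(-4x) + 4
The quotient is an ∞/∞ indeterminate form as x → -∞.
Compare growth rates of the dominant terms (exponentials ≫ polynomials ≫ logarithms), or apply L'Hôpital's rule; the quotient → 0.
Adding the constant: 0 + 4 = 4. Limit = 4.

Final answer: 4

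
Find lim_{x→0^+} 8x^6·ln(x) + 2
The product is a 0·∞ indeterminate form at x → 0⁺.
Rewrite the product as 8·ln(x) / x^(-6) and apply L'Hôpital, or use the standard hierarchy x^(-6) ≫ |ln x| as x → 0⁺.
The indeterminate product → 0, so the limit = 2.

Final answer: 2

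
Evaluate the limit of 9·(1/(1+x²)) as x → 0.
Direct substitution at x = 0 gives 9.

Final answer: 9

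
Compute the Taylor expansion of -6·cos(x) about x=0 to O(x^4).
3·x^2 - 6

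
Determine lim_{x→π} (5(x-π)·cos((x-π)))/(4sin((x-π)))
Both numerator and denominator → 0 as x → π; this is a 0/0 indeterminate form.
Expand each to leading order near x = π: numerator ~ 5·(x - π), denominator ~ 4·(x - π).
The limit of the ratio is 5/4.

Final answer: 5/4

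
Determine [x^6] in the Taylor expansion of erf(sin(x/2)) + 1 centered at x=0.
Expand to order 6: erf(sin(x/2)) + 1 = 11·x^5/(640·√(π)) - x^3/(8·√(π)) + x/√(π) + 1 + O(x^7).
The coefficient of x^6 is 0.

Final answer: 0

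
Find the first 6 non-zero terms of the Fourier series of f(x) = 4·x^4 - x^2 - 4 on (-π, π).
(196 - 32·π^2)·cos(x) + (-13 + 8·π^2)·cos(2·x) + (76/27 - 32·π^2/9)·cos(3·x) + (-1 + 2·π^2)·cos(4·x) + (292/625 - 32·π^2/25)·cos(5·x) - 4 - π^2/3 + 4·π^4/5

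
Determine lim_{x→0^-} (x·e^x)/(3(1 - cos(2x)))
Both numerator and denominator → 0 as x → 0^-; this is a 0/0 indeterminate form.
Expand each to leading order near x = 0: numerator ~ x, denominator ~ 6·x^2.
The limit of the ratio is -∞.

Final answer: -∞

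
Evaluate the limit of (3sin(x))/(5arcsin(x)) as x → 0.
Both numerator and denominator → 0 as x → 0; this is a 0/0 indeterminate form.
Expand each to leading order near x = 0: numerator ~ 3·x, denominator ~ 5·x.
The limit of the ratio is 3/5.

Final answer: 3/5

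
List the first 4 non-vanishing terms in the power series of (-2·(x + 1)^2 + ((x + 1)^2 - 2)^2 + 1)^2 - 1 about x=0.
-16·x^5 - 64·x^4 + 64·x^2 - 1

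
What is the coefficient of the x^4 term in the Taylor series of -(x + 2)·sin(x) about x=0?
Expand to order 4: -(x + 2)·sin(x) = x^4/6 + x^3/3 - x^2 - 2·x + O(x^5).
The coefficient of x^4 is 1/6.

Final answer: 1/6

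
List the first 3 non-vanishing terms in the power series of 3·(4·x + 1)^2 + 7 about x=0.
48·x^2 + 24·x + 10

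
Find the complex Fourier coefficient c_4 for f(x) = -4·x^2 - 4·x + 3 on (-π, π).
Compute the real Fourier coefficients first: a_4 = -1, b_4 = 2.
Then c_4 = (a_4 − i·b_4)/2 = -1/2 - i.

Final answer: -1/2 - i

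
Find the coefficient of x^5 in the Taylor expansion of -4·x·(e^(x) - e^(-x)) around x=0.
Expand to order 5: -4·x·(e^(x) - e^(-x)) = -4·x^4/3 - 8·x^2 + O(x^6).
The coefficient of x^5 is 0.

Final answer: 0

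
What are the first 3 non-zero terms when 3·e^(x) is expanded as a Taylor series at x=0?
3·x^2/2 + 3·x + 3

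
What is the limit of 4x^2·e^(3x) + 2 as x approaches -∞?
The product is a 0·∞ indeterminate form at x → -∞.
Rewrite the product as 4x^2 / e^(-3x) (an ∞/∞ form) and apply L'Hôpital, or use the standard hierarchy e^(3|x|) ≫ |x^2| as x → -∞.
The indeterminate product → 0, so the limit = 2.

Final answer: 2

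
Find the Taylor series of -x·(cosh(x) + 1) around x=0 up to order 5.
-x^5/24 - x^3/2 - 2·x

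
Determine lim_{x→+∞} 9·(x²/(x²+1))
Evaluate the dominant behaviour as x → +∞; each term tends to a finite value or vanishes.
Limit = 9.

Final answer: 9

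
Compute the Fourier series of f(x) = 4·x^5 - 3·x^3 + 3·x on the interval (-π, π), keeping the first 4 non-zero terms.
(-166·π^2 + 8·π^4 + 1002)·sin(x) + (-4·π^4 - 75/2 + 23·π^2)·sin(2·x) + (-214·π^2/27 + 590/81 + 8·π^4/3)·sin(3·x) + (-2·π^4 - 3 + 4·π^2)·sin(4·x)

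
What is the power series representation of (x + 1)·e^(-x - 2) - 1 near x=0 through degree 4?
-x^4·e^(-2)/8 + x^3·e^(-2)/3 - x^2·e^(-2)/2 - 1 + e^(-2)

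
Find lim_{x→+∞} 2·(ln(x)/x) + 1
Evaluate the dominant behaviour as x → +∞; each term tends to a finite value or vanishes.
Limit = 1.

Final answer: 1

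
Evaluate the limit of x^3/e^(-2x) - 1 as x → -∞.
The quotient is an ∞/∞ indeterminate form as x → -∞.
Compare growth rates of the dominant terms (exponentials ≫ polynomials ≫ logarithms), or apply L'Hôpital's rule; the quotient → 0.
Adding the constant: 0 - 1 = -1. Limit = -1.

Final answer: -1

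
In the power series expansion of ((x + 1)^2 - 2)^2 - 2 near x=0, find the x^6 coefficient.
Expand to order 6: ((x + 1)^2 - 2)^2 - 2 = x^4 + 4·x^3 + 2·x^2 - 4·x - 1 + O(x^7).
The coefficient of x^6 is 0.

Final answer: 0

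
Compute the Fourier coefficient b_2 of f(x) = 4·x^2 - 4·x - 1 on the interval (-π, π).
b_2 = (1/π) ∫_{-π}^{π} f(x)·sin(2x) dx.
Evaluate the integral (use parity and integration by parts as needed): b_2 = 4.

Final answer: 4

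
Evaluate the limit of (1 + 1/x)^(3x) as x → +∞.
As x → +∞: write (1 + 1/x)^(3x) = ((1 + 1/x)^x)^3 → (e^1)^3 = e^3.
Limit = e^(3).

Final answer: e^(3)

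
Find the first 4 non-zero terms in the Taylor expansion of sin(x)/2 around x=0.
-x^7/10080 + x^5/240 - x^3/12 + x/2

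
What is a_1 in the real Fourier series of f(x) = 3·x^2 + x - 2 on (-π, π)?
a_1 = (1/π) ∫_{-π}^{π} f(x)·cos(1x) dx.
Evaluate the integral (use parity and integration by parts as needed): a_1 = -12.

Final answer: -12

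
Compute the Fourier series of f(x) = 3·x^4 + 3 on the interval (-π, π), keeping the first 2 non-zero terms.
(144 - 24·π^2)·cos(x) + 3 + 3·π^4/5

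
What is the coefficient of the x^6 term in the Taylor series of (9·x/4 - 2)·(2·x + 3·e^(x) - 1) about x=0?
Expand to order 6: (9·x/4 - 2)·(2·x + 3·e^(x) - 1) = 23·x^6/480 + 37·x^5/160 + 7·x^4/8 + 19·x^3/8 + 33·x^2/4 - 11·x/2 - 4 + O(x^7).
The coefficient of x^6 is 23/480.

Final answer: 23/480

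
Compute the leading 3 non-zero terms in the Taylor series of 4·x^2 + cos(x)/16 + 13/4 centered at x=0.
x^4/384 + 127·x^2/32 + 53/16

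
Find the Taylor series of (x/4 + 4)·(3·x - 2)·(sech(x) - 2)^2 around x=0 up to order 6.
67·x^6/360 - 23·x^5/12 + 25·x^4/12 + 23·x^3/2 - 29·x^2/4 + 23·x/2 - 8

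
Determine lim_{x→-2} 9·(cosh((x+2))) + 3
Direct substitution at x = -2 gives 12.

Final answer: 12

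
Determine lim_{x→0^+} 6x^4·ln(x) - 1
The product is a 0·∞ indeterminate form at x → 0⁺.
Rewrite the product as 6·ln(x) / x^(-4) and apply L'Hôpital, or use the standard hierarchy x^(-4) ≫ |ln x| as x → 0⁺.
The indeterminate product → 0, so the limit = -1.

Final answer: -1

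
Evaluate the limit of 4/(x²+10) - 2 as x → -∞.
Evaluate the dominant behaviour as x → -∞; each term tends to a finite value or vanishes.
Limit = -2.

Final answer: -2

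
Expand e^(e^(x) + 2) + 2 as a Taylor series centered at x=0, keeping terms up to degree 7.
877·x^7·e^(3)/5040 + 203·x^6·e^(3)/720 + 13·x^5·e^(3)/30 + 5·x^4·e^(3)/8 + 5·x^3·e^(3)/6 + x^2·e^(3) + x·e^(3) + 2 + e^(3)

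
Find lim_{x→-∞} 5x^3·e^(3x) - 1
The product is a 0·∞ indeterminate form at x → -∞.
Rewrite the product as 5x^3 / e^(-3x) (an ∞/∞ form) and apply L'Hôpital, or use the standard hierarchy e^(3|x|) ≫ |x^3| as x → -∞.
The indeterminate product → 0, so the limit = -1.

Final answer: -1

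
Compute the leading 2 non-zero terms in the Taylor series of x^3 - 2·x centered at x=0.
x^3 - 2·x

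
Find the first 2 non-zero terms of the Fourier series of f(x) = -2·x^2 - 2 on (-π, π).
8·cos(x) - 2·π^2/3 - 2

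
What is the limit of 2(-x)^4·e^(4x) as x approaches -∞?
This is a 0·∞ indeterminate form at x → -∞.
Rewrite the product as 2(-x)^4 / e^(-4x) (an ∞/∞ form) and apply L'Hôpital, or use the standard hierarchy e^(4|x|) ≫ |(-x)^4| as x → -∞.
The indeterminate product → 0, so the limit = 0.

Final answer: 0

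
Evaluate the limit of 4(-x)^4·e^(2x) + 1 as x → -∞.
The product is a 0·∞ indeterminate form at x → -∞.
Rewrite the product as 4(-x)^4 / e^(-2x) (an ∞/∞ form) and apply L'Hôpital, or use the standard hierarchy e^(2|x|) ≫ |(-x)^4| as x → -∞.
The indeterminate product → 0, so the limit = 1.

Final answer: 1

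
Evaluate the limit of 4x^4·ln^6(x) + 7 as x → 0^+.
The product is a 0·∞ indeterminate form at x → 0⁺.
Rewrite the product as 4·ln^6(x) / x^(-4) and apply L'Hôpital, or use the standard hierarchy x^(-4) ≫ |ln x|^6 as x → 0⁺.
The indeterminate product → 0, so the limit = 7.

Final answer: 7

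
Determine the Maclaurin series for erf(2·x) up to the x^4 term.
-16·x^3/(3·√(π)) + 4·x/√(π)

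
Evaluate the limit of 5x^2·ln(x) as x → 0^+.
This is a 0·∞ indeterminate form at x → 0⁺.
Rewrite the product as 5·ln(x) / x^(-2) and apply L'Hôpital, or use the standard hierarchy x^(-2) ≫ |ln x| as x → 0⁺.
The indeterminate product → 0, so the limit = 0.

Final answer: 0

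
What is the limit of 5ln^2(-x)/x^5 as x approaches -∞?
This is an ∞/∞ indeterminate form as x → -∞.
Compare growth rates of the dominant terms (exponentials ≫ polynomials ≫ logarithms), or apply L'Hôpital's rule; the quotient → 0.
Limit = 0.

Final answer: 0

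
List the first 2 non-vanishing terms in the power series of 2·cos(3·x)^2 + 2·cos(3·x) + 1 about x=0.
5 - 27·x^2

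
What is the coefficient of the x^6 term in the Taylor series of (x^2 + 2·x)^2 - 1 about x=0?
Expand to order 6: (x^2 + 2·x)^2 - 1 = x^4 + 4·x^3 + 4·x^2 - 1 + O(x^7).
The coefficient of x^6 is 0.

Final answer: 0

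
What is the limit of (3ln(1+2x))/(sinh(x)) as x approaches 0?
Both numerator and denominator → 0 as x → 0; this is a 0/0 indeterminate form.
Expand each to leading order near x = 0: numerator ~ 6·x, denominator ~ x.
The limit of the ratio is 6.

Final answer: 6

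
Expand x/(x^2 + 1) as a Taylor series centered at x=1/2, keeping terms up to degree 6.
2/5 + 12·(x - 1/2)/25 - 88·(x - 1/2)^2/125 + 112·(x - 1/2)^3/625 + 1312·(x - 1/2)^4/3125 - 7488·(x - 1/2)^5/15625 + 3712·(x - 1/2)^6/78125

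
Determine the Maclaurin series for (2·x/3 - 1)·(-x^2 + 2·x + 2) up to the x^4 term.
-2·x^3/3 + 7·x^2/3 - 2·x/3 - 2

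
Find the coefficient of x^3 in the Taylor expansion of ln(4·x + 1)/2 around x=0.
Expand to order 3: ln(4·x + 1)/2 = 32·x^3/3 - 4·x^2 + 2·x + O(x^4).
The coefficient of x^3 is 32/3.

Final answer: 32/3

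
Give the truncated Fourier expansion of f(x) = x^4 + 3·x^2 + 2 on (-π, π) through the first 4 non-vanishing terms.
(36 - 8·π^2)·cos(x) + 2·π^2·cos(2·x) + (-8·π^2/9 - 20/27)·cos(3·x) + 2 + π^2 + π^4/5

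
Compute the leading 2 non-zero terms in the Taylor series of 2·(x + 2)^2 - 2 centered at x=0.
8·x + 6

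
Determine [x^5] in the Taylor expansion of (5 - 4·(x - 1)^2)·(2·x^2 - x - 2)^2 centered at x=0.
Expand to order 5: (5 - 4·(x - 1)^2)·(2·x^2 - x - 2)^2 = 48·x^5 - 76·x^3 + 9·x^2 + 36·x + 4 + O(x^6).
The coefficient of x^5 is 48.

Final answer: 48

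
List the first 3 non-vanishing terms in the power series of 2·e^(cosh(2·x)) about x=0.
16·e·x^4/3 + 4·e·x^2 + 2·e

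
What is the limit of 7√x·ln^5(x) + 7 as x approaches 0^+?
The product is a 0·∞ indeterminate form at x → 0⁺.
Rewrite the product as 7·ln^5(x) / x^(-1/2) and apply L'Hôpital, or use the standard hierarchy x^(-1/2) ≫ |ln x|^5 as x → 0⁺.
The indeterminate product → 0, so the limit = 7.

Final answer: 7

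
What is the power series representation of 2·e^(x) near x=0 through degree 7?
x^7/2520 + x^6/360 + x^5/60 + x^4/12 + x^3/3 + x^2 + 2·x + 2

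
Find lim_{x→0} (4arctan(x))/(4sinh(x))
Both numerator and denominator → 0 as x → 0; this is a 0/0 indeterminate form.
Expand each to leading order near x = 0: numerator ~ 4·x, denominator ~ 4·x.
The limit of the ratio is 1.

Final answer: 1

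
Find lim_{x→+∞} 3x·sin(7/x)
As x → +∞: let u = 7/x → 0⁺; then 3·x·sin(7/x) = 3·7·sin(u)/u → 3·7·1 = 21.
Limit = 21.

Final answer: 21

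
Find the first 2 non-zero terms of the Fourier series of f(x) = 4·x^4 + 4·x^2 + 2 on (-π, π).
(176 - 32·π^2)·cos(x) + 2 + 4·π^2/3 + 4·π^4/5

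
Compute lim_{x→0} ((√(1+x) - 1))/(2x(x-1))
Both numerator and denominator → 0 as x → 0; this is a 0/0 indeterminate form.
Expand each to leading order near x = 0: numerator ~ x/2, denominator ~ -2·x.
The limit of the ratio is -1/4.

Final answer: -1/4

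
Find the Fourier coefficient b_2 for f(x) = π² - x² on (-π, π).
b_2 = (1/π) ∫_{-π}^{π} f(x)·sin(2x) dx.
Evaluate the integral (use parity and integration by parts as needed): b_2 = 0.

Final answer: 0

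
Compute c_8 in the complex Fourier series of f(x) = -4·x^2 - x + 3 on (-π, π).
Compute the real Fourier coefficients first: a_8 = -1/4, b_8 = 1/4.
Then c_8 = (a_8 − i·b_8)/2 = -1/8 - i/8.

Final answer: -1/8 - i/8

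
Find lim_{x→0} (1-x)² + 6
Direct substitution at x = 0 gives 7.

Final answer: 7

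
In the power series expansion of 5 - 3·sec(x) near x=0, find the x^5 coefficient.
Expand to order 5: 5 - 3·sec(x) = -5·x^4/8 - 3·x^2/2 + 2 + O(x^6).
The coefficient of x^5 is 0.

Final answer: 0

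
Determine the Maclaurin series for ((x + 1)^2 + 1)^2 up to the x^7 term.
x^4 + 4·x^3 + 8·x^2 + 8·x + 4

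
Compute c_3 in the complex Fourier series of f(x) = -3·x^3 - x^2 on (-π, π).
Compute the real Fourier coefficients first: a_3 = 4/9, b_3 = 4/3 - 2·π^2.
Then c_3 = (a_3 − i·b_3)/2 = 2/9 - 2·i/3 + i·π^2.

Final answer: 2/9 - 2·i/3 + i·π^2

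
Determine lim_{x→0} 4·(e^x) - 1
Direct substitution at x = 0 gives 3.

Final answer: 3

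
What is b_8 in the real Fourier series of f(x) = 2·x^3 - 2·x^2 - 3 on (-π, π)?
b_8 = (1/π) ∫_{-π}^{π} f(x)·sin(8x) dx.
Evaluate the integral (use parity and integration by parts as needed): b_8 = 3/64 - π^2/2.

Final answer: 3/64 - π^2/2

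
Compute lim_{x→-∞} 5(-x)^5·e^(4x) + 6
The product is a 0·∞ indeterminate form at x → -∞.
Rewrite the product as 5(-x)^5 / e^(-4x) (an ∞/∞ form) and apply L'Hôpital, or use the standard hierarchy e^(4|x|) ≫ |(-x)^5| as x → -∞.
The indeterminate product → 0, so the limit = 6.

Final answer: 6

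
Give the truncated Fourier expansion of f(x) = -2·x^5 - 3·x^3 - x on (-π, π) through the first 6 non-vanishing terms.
(-446 - 4·π^4 + 74·π^2)·sin(x) + (-7·π^2 + 23/2 + 2·π^4)·sin(2·x) + (-4·π^4/3 - 106/81 + 26·π^2/27)·sin(3·x) + (13/32 + π^2/4 + π^4)·sin(4·x) + (-4·π^4/5 - 14·π^2/25 - 166/625)·sin(5·x) + (37/162 + 17·π^2/27 + 2·π^4/3)·sin(6·x)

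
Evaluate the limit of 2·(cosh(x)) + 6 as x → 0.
Direct substitution at x = 0 gives 8.

Final answer: 8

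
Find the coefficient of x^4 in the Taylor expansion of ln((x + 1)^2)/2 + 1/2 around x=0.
Expand to order 4: ln((x + 1)^2)/2 + 1/2 = -x^4/4 + x^3/3 - x^2/2 + x + 1/2 + O(x^5).
The coefficient of x^4 is -1/4.

Final answer: -1/4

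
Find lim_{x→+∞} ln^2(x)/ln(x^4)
This is an ∞/∞ indeterminate form as x → +∞.
Write ln(x^4) = 4·ln(x), reducing the quotient to ln(x)/4 → ∞.
Limit = ∞.

Final answer: ∞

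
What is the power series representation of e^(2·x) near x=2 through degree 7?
e^(4) + 2·e^(4)·(x - 2) + 2·e^(4)·(x - 2)^2 + 4·e^(4)·(x - 2)^3/3 + 2·e^(4)·(x - 2)^4/3 + 4·e^(4)·(x - 2)^5/15 + 4·e^(4)·(x - 2)^6/45 + 8·e^(4)·(x - 2)^7/315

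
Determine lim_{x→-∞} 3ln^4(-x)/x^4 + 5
The quotient is an ∞/∞ indeterminate form as x → -∞.
Compare growth rates of the dominant terms (exponentials ≫ polynomials ≫ logarithms), or apply L'Hôpital's rule; the quotient → 0.
Adding the constant: 0 + 5 = 5. Limit = 5.

Final answer: 5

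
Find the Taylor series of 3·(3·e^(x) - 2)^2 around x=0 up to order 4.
33·x^4/2 + 30·x^3 + 36·x^2 + 18·x + 3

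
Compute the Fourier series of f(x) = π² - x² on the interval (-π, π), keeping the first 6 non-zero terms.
4·cos(x) - cos(2·x) + 4·cos(3·x)/9 - cos(4·x)/4 + 4·cos(5·x)/25 + 2·π^2/3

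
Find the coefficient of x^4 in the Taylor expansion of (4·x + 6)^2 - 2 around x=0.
Expand to order 4: (4·x + 6)^2 - 2 = 16·x^2 + 48·x + 34 + O(x^5).
The coefficient of x^4 is 0.

Final answer: 0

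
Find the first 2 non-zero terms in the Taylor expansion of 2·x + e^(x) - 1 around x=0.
x^2/2 + 3·x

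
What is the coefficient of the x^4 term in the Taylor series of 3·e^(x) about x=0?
Expand to order 4: 3·e^(x) = x^4/8 + x^3/2 + 3·x^2/2 + 3·x + 3 + O(x^5).
The coefficient of x^4 is 1/8.

Final answer: 1/8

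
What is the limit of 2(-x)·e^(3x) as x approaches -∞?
This is a 0·∞ indeterminate form at x → -∞.
Rewrite the product as 2(-x) / e^(-3x) (an ∞/∞ form) and apply L'Hôpital, or use the standard hierarchy e^(3|x|) ≫ |(-x)| as x → -∞.
The indeterminate product → 0, so the limit = 0.

Final answer: 0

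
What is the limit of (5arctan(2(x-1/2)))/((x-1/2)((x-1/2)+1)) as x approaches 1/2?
Both numerator and denominator → 0 as x → 1/2; this is a 0/0 indeterminate form.
Expand each to leading order near x = 1/2: numerator ~ 10·(x - 1/2), denominator ~ (x - 1/2).
The limit of the ratio is 10.

Final answer: 10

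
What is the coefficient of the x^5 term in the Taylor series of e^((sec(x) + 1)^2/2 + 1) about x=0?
Expand to order 5: e^((sec(x) + 1)^2/2 + 1) = 25·x^4·e^(3)/24 + x^2·e^(3) + e^(3) + O(x^6).
The coefficient of x^5 is 0.

Final answer: 0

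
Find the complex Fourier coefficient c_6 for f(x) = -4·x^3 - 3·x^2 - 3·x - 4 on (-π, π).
Compute the real Fourier coefficients first: a_6 = -1/3, b_6 = 7/9 + 4·π^2/3.
Then c_6 = (a_6 − i·b_6)/2 = -1/6 - 2·i·π^2/3 - 7·i/18.

Final answer: -1/6 - 2·i·π^2/3 - 7·i/18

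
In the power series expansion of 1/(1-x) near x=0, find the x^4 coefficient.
Expand to order 4: 1/(1-x) = x^4 + x^3 + x^2 + x + 1 + O(x^5).
The coefficient of x^4 is 1.

Final answer: 1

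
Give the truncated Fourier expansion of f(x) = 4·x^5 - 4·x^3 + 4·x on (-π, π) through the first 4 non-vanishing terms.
(-168·π^2 + 8·π^4 + 1016)·sin(x) + (-4·π^4 - 40 + 24·π^2)·sin(2·x) + (-232·π^2/27 + 680/81 + 8·π^4/3)·sin(3·x) + (-2·π^4 - 59/16 + 9·π^2/2)·sin(4·x)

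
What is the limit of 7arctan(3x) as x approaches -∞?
Evaluate the dominant behaviour as x → -∞; each term tends to a finite value or vanishes.
Limit = -7·π/2.

Final answer: -7·π/2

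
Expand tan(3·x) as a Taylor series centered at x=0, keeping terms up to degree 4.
9·x^3 + 3·x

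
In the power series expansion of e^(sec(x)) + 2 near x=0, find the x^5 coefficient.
Expand to order 5: e^(sec(x)) + 2 = e·x^4/3 + e·x^2/2 + 2 + e + O(x^6).
The coefficient of x^5 is 0.

Final answer: 0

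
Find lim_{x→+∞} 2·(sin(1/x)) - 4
Evaluate the dominant behaviour as x → +∞; each term tends to a finite value or vanishes.
Limit = -4.

Final answer: -4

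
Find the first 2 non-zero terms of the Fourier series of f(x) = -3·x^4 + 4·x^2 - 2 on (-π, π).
(-160 + 24·π^2)·cos(x) - 3·π^4/5 - 2 + 4·π^2/3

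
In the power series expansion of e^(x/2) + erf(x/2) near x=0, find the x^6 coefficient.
Expand to order 6: e^(x/2) + erf(x/2) = x^6/46080 + x^5·(1/3840 + 1/(160·√(π))) + x^4/384 + x^3·(1/48 - 1/(12·√(π))) + x^2/8 + x·(1/2 + 1/√(π)) + 1 + O(x^7).
The coefficient of x^6 is 1/46080.

Final answer: 1/46080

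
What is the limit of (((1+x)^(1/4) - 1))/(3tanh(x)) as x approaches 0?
Both numerator and denominator → 0 as x → 0; this is a 0/0 indeterminate form.
Expand each to leading order near x = 0: numerator ~ x/4, denominator ~ 3·x.
The limit of the ratio is 1/12.

Final answer: 1/12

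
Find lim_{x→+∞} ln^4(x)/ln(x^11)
This is an ∞/∞ indeterminate form as x → +∞.
Write ln(x^11) = 11·ln(x), reducing the quotient to ln^3(x)/11 → ∞.
Limit = ∞.

Final answer: ∞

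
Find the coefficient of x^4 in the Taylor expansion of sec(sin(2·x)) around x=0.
Expand to order 4: sec(sin(2·x)) = 2·x^4/3 + 2·x^2 + 1 + O(x^5).
The coefficient of x^4 is 2/3.

Final answer: 2/3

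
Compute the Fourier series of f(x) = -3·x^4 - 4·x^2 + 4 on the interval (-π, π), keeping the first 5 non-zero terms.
(-128 + 24·π^2)·cos(x) + (5 - 6·π^2)·cos(2·x) + 8·π^2·cos(3·x)/3 + (-3·π^2/2 - 7/16)·cos(4·x) - 3·π^4/5 - 4·π^2/3 + 4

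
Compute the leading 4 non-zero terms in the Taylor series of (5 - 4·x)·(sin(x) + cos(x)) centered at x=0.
7·x^3/6 - 13·x^2/2 + x + 5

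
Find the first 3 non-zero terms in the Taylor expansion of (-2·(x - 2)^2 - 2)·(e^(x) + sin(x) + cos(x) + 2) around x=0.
8·x^2 + 12·x - 40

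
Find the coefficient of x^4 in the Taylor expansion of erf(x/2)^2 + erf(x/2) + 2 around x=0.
Expand to order 4: erf(x/2)^2 + erf(x/2) + 2 = -x^4/(6·π) - x^3/(12·√(π)) + x^2/π + x/√(π) + 2 + O(x^5).
The coefficient of x^4 is -1/(6·π).

Final answer: -1/(6·π)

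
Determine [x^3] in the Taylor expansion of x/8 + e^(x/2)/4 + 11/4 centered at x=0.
Expand to order 3: x/8 + e^(x/2)/4 + 11/4 = x^3/192 + x^2/32 + x/4 + 3 + O(x^4).
The coefficient of x^3 is 1/192.

Final answer: 1/192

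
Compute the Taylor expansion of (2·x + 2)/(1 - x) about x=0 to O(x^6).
4·x^5 + 4·x^4 + 4·x^3 + 4·x^2 + 4·x + 2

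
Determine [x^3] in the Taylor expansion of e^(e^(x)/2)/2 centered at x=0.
Expand to order 3: e^(e^(x)/2)/2 = 11·x^3·e^(1/2)/96 + 3·x^2·e^(1/2)/16 + x·e^(1/2)/4 + e^(1/2)/2 + O(x^4).
The coefficient of x^3 is 11·e^(1/2)/96.

Final answer: 11·e^(1/2)/96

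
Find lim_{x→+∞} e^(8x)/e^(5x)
This is an ∞/∞ indeterminate form as x → +∞.
Rewrite e^(8x)/e^(5x) = e^((8−5)x) = e^(3x); the exponent coefficient is 3 > 0 so e^(3x) → ∞.
Limit = ∞.

Final answer: ∞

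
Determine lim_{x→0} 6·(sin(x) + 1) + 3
Direct substitution at x = 0 gives 9.

Final answer: 9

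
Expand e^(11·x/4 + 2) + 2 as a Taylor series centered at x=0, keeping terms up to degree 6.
1771561·x^6·e^(2)/2949120 + 161051·x^5·e^(2)/122880 + 14641·x^4·e^(2)/6144 + 1331·x^3·e^(2)/384 + 121·x^2·e^(2)/32 + 11·x·e^(2)/4 + 2 + e^(2)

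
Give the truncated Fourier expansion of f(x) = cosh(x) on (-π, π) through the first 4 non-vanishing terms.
-cos(x)·sinh(π)/π + 2·cos(2·x)·sinh(π)/(5·π) - cos(3·x)·sinh(π)/(5·π) + sinh(π)/π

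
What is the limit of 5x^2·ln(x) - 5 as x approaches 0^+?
The product is a 0·∞ indeterminate form at x → 0⁺.
Rewrite the product as 5·ln(x) / x^(-2) and apply L'Hôpital, or use the standard hierarchy x^(-2) ≫ |ln x| as x → 0⁺.
The indeterminate product → 0, so the limit = -5.

Final answer: -5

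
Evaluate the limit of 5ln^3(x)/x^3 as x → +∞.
This is an ∞/∞ indeterminate form as x → +∞.
The polynomial denominator x^3 dominates the logarithmic numerator (any positive power of x ≫ ln^3(x) as x → ∞), so the quotient → 0.
Limit = 0.

Final answer: 0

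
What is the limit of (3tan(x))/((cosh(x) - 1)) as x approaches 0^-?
Both numerator and denominator → 0 as x → 0^-; this is a 0/0 indeterminate form.
Expand each to leading order near x = 0: numerator ~ 3·x, denominator ~ x^2/2.
The limit of the ratio is -∞.

Final answer: -∞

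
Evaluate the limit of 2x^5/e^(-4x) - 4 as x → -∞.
The quotient is an ∞/∞ indeterminate form as x → -∞.
Compare growth rates of the dominant terms (exponentials ≫ polynomials ≫ logarithms), or apply L'Hôpital's rule; the quotient → 0.
Adding the constant: 0 - 4 = -4. Limit = -4.

Final answer: -4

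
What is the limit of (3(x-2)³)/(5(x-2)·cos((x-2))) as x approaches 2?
Both numerator and denominator → 0 as x → 2; this is a 0/0 indeterminate form.
Expand each to leading order near x = 2: numerator ~ 3·(x - 2)^3, denominator ~ 5·(x - 2).
The limit of the ratio is 0.

Final answer: 0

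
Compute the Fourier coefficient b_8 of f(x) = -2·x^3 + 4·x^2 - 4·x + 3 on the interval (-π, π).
b_8 = (1/π) ∫_{-π}^{π} f(x)·sin(8x) dx.
Evaluate the integral (use parity and integration by parts as needed): b_8 = 61/64 + π^2/2.

Final answer: 61/64 + π^2/2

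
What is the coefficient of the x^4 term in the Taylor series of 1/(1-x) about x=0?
Expand to order 4: 1/(1-x) = x^4 + x^3 + x^2 + x + 1 + O(x^5).
The coefficient of x^4 is 1.

Final answer: 1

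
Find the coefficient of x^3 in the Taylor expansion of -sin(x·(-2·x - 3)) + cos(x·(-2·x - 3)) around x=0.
Expand to order 3: -sin(x·(-2·x - 3)) + cos(x·(-2·x - 3)) = -21·x^3/2 - 5·x^2/2 + 3·x + 1 + O(x^4).
The coefficient of x^3 is -21/2.

Final answer: -21/2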